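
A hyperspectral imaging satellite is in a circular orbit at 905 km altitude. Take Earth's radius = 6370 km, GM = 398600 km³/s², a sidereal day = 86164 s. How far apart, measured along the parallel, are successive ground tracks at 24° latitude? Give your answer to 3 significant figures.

Semi-major axis a = 6370 + 905 = 7275 km. Period T = 2π√(a³/μ) = 2π√(7275³/398600) = 6175.3 s = 102.92 min.
Node shift per orbit = (6175.3/86164) × 360° = 25.80°.
Equatorial spacing = 25.80 × 111.2 km/° = 2868 km.
At 24° latitude, spacing = 2868 × cos(24°) = 2621 km.

2620 km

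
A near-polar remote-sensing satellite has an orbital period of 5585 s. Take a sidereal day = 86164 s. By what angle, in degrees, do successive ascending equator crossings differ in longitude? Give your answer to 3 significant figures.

During one orbit Earth rotates (5585.0 / 86164) × 360° = 23.33°.

23.3°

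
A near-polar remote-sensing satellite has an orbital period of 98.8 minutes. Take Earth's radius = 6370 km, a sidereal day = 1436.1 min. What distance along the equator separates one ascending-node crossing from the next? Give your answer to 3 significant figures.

T = 98.8 min = 5928.0 s.
During one orbit Earth rotates (5928.0 / 86166) × 360° = 24.77°.
At the equator that is 24.77° × (2π·6370/360) km/° = 24.77 × 111.2 = 2754 km.

2750 km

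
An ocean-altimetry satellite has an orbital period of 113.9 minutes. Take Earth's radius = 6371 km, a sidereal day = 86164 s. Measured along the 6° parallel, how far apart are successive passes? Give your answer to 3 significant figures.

T = 113.9 min = 6834.0 s.
Node shift per orbit = (6834.0/86164) × 360° = 28.55°.
Equatorial spacing = 28.55 × 111.2 km/° = 3175 km.
At 6° latitude, spacing = 3175 × cos(6°) = 3158 km.

3160 km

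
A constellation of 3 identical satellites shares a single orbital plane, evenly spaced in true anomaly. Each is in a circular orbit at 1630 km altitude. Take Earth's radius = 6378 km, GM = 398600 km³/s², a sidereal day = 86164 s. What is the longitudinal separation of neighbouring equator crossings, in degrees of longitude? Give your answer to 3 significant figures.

9.93°

Semi-major axis a = 6378 + 1630 = 8008 km. Period T = 2π√(a³/μ) = 2π√(8008³/398600) = 7131.8 s = 118.86 min.
Single-satellite node shift = (7131.8/86164) × 360° = 29.80°.
With 3 satellites evenly phased, successive equator crossings are 29.80/3 = 9.932° apart.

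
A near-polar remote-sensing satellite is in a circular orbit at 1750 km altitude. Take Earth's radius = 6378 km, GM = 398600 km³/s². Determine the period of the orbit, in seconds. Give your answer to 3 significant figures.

Semi-major axis a = 6378 + 1750 = 8128 km. Period T = 2π√(a³/μ) = 2π√(8128³/398600) = 7292.7 s = 121.54 min.

7290 seconds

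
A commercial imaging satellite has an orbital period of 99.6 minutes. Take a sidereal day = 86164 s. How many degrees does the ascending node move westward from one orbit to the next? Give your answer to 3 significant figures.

T = 99.6 min = 5976.0 s.
During one orbit Earth rotates (5976.0 / 86164) × 360° = 24.97°.

25.0°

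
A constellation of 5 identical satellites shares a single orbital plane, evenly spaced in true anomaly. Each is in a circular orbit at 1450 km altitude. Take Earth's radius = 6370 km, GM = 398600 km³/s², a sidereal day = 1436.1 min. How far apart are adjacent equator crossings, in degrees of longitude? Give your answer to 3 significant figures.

5.75°

Semi-major axis a = 6370 + 1450 = 7820 km. Period T = 2π√(a³/μ) = 2π√(7820³/398600) = 6882.1 s = 114.70 min.
Single-satellite node shift = (6882.1/86166) × 360° = 28.75°.
With 5 satellites evenly phased, successive equator crossings are 28.75/5 = 5.751° apart.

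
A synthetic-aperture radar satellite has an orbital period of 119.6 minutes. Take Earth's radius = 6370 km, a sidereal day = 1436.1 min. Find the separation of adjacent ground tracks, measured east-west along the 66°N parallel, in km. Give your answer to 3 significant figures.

1360 km

T = 119.6 min = 7176.0 s.
Node shift per orbit = (7176.0/86166) × 360° = 29.98°.
Equatorial spacing = 29.98 × 111.2 km/° = 3333 km.
At 66° latitude, spacing = 3333 × cos(66°) = 1356 km.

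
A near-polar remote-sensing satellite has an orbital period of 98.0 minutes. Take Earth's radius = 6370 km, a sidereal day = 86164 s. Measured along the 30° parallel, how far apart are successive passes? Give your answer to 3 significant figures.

2370 km

T = 98.0 min = 5880.0 s.
Node shift per orbit = (5880.0/86164) × 360° = 24.57°.
Equatorial spacing = 24.57 × 111.2 km/° = 2731 km.
At 30° latitude, spacing = 2731 × cos(30°) = 2365 km.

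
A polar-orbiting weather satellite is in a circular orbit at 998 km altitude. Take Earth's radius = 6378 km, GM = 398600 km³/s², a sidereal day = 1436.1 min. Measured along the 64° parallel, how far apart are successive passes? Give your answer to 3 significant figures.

Semi-major axis a = 6378 + 998 = 7376 km. Period T = 2π√(a³/μ) = 2π√(7376³/398600) = 6304.4 s = 105.07 min.
Node shift per orbit = (6304.4/86166) × 360° = 26.34°.
Equatorial spacing = 26.34 × 111.3 km/° = 2932 km.
At 64° latitude, spacing = 2932 × cos(64°) = 1285 km.

1290 km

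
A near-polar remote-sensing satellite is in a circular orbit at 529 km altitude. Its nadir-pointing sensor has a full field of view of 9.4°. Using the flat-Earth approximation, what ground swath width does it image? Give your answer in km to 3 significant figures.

Half-angle = 9.4°/2 = 4.7°.
Swath width ≈ 2h·tan(θ/2) = 2 × 529 × tan(4.7°) = 87.0 km.

87.0 km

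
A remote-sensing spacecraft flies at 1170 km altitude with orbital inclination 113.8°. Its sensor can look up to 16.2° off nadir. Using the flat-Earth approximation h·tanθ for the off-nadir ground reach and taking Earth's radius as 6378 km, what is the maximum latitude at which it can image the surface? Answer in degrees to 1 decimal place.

69.3°

Retrograde orbit: the ground track reaches ±(180° − i) = ±(180 − 113.8) = ±66.2°.
Sensor half-swath on the ground ≈ 1170·tan(16.2°) = 340 km = 3.05° of latitude.
Maximum observable latitude ≈ 66.2 + 3.05 = 69.3°.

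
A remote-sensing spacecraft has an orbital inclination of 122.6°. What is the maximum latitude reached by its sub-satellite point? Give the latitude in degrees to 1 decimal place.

57.4°

Retrograde orbit: the ground track reaches ±(180° − i) = ±(180 − 122.6) = ±57.4°.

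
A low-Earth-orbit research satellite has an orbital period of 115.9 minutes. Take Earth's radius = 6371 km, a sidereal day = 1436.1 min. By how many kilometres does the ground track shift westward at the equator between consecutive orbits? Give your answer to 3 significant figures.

3230 km

T = 115.9 min = 6954.0 s.
During one orbit Earth rotates (6954.0 / 86166) × 360° = 29.05°.
At the equator that is 29.05° × (2π·6371/360) km/° = 29.05 × 111.2 = 3231 km.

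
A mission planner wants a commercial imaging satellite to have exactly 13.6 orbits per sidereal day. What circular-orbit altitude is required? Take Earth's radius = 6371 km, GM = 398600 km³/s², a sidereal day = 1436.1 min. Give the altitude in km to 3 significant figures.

Required period T = 86166 / 13.6 = 6335.7 s.
From T = 2π√(a³/μ): a = (μ T²/4π²)^(1/3) = (398600 × 6335.7² / 4π²)^(1/3) = 7400 km.
Altitude h = a − R = 7400 − 6371 = 1029 km.

1030 km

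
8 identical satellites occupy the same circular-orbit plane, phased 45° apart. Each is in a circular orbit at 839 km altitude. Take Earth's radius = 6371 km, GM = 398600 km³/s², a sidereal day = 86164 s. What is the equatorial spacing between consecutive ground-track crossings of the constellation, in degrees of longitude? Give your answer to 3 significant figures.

3.18°

Semi-major axis a = 6371 + 839 = 7210 km. Period T = 2π√(a³/μ) = 2π√(7210³/398600) = 6092.8 s = 101.55 min.
Single-satellite node shift = (6092.8/86164) × 360° = 25.46°.
With 8 satellites evenly phased, successive equator crossings are 25.46/8 = 3.182° apart.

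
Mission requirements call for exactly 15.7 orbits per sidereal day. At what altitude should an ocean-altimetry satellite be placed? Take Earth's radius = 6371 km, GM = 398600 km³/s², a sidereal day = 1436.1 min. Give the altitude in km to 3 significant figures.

Required period T = 86166 / 15.7 = 5488.3 s.
From T = 2π√(a³/μ): a = (μ T²/4π²)^(1/3) = (398600 × 5488.3² / 4π²)^(1/3) = 6725 km.
Altitude h = a − R = 6725 − 6371 = 354 km.

354 km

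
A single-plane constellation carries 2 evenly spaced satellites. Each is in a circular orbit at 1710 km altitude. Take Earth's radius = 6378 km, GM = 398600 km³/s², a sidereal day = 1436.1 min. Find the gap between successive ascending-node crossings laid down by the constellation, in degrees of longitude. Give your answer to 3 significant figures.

Semi-major axis a = 6378 + 1710 = 8088 km. Period T = 2π√(a³/μ) = 2π√(8088³/398600) = 7238.9 s = 120.65 min.
Single-satellite node shift = (7238.9/86166) × 360° = 30.24°.
With 2 satellites evenly phased, successive equator crossings are 30.24/2 = 15.122° apart.

15.1°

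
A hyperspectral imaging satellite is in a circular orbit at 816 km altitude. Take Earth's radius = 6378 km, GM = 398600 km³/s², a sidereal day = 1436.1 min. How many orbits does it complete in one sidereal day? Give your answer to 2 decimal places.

14.19

Semi-major axis a = 6378 + 816 = 7194 km. Period T = 2π√(a³/μ) = 2π√(7194³/398600) = 6072.5 s = 101.21 min.
Orbits per sidereal day = 86166 / 6072.5 = 14.190.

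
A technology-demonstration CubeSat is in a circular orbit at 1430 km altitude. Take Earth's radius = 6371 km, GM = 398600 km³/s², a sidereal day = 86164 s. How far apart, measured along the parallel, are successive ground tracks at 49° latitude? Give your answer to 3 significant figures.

Semi-major axis a = 6371 + 1430 = 7801 km. Period T = 2π√(a³/μ) = 2π√(7801³/398600) = 6857.0 s = 114.28 min.
Node shift per orbit = (6857.0/86164) × 360° = 28.65°.
Equatorial spacing = 28.65 × 111.2 km/° = 3186 km.
At 49° latitude, spacing = 3186 × cos(49°) = 2090 km.

2090 km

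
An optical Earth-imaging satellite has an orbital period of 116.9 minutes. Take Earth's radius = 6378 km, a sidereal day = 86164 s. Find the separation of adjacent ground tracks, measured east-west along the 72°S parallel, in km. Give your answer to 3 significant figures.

1010 km

T = 116.9 min = 7014.0 s.
Node shift per orbit = (7014.0/86164) × 360° = 29.31°.
Equatorial spacing = 29.31 × 111.3 km/° = 3262 km.
At 72° latitude, spacing = 3262 × cos(72°) = 1008 km.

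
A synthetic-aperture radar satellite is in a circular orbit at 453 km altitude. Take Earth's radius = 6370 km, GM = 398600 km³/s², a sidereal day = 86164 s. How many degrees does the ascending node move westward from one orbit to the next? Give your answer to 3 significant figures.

Semi-major axis a = 6370 + 453 = 6823 km. Period T = 2π√(a³/μ) = 2π√(6823³/398600) = 5608.9 s = 93.48 min.
During one orbit Earth rotates (5608.9 / 86164) × 360° = 23.43°.

23.4°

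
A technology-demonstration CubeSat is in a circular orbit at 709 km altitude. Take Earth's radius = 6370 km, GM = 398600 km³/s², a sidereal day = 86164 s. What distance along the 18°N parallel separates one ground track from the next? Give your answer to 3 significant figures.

Semi-major axis a = 6370 + 709 = 7079 km. Period T = 2π√(a³/μ) = 2π√(7079³/398600) = 5927.5 s = 98.79 min.
Node shift per orbit = (5927.5/86164) × 360° = 24.77°.
Equatorial spacing = 24.77 × 111.2 km/° = 2753 km.
At 18° latitude, spacing = 2753 × cos(18°) = 2619 km.

2620 km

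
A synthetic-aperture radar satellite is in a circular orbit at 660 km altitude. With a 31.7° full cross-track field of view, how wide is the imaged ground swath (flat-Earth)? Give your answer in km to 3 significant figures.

375 km

Half-angle = 31.7°/2 = 15.85°.
Swath width ≈ 2h·tan(θ/2) = 2 × 660 × tan(15.85°) = 374.8 km.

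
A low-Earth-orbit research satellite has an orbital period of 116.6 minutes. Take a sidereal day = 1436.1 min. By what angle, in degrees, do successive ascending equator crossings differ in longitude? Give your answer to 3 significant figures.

T = 116.6 min = 6996.0 s.
During one orbit Earth rotates (6996.0 / 86166) × 360° = 29.23°.

29.2°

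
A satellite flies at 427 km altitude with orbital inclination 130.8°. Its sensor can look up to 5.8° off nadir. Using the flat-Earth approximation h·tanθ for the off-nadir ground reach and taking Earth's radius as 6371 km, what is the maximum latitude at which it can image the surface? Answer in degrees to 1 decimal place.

Retrograde orbit: the ground track reaches ±(180° − i) = ±(180 − 130.8) = ±49.2°.
Sensor half-swath on the ground ≈ 427·tan(5.8°) = 43 km = 0.39° of latitude.
Maximum observable latitude ≈ 49.2 + 0.39 = 49.6°.

49.6°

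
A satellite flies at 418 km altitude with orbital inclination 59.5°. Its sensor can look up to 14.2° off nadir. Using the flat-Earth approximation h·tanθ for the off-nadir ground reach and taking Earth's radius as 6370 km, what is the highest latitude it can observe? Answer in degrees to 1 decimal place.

60.5°

For a prograde orbit the ground track reaches latitude ±i = ±59.5°.
Sensor half-swath on the ground ≈ 418·tan(14.2°) = 106 km = 0.95° of latitude.
Maximum observable latitude ≈ 59.5 + 0.95 = 60.5°.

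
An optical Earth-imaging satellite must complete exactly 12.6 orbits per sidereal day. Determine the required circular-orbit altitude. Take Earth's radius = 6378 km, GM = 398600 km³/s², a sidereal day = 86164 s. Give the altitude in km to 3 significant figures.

1410 km

Required period T = 86164 / 12.6 = 6838.4 s.
From T = 2π√(a³/μ): a = (μ T²/4π²)^(1/3) = (398600 × 6838.4² / 4π²)^(1/3) = 7787 km.
Altitude h = a − R = 7787 − 6378 = 1409 km.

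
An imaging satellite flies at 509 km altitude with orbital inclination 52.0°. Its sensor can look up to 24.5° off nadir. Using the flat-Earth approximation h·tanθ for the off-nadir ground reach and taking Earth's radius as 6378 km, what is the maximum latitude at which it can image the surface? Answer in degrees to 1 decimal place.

For a prograde orbit the ground track reaches latitude ±i = ±52.0°.
Sensor half-swath on the ground ≈ 509·tan(24.5°) = 232 km = 2.08° of latitude.
Maximum observable latitude ≈ 52.0 + 2.08 = 54.1°.

54.1°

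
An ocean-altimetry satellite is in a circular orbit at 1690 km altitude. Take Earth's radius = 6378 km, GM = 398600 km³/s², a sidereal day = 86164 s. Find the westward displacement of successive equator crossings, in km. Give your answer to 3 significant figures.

3350 km

Semi-major axis a = 6378 + 1690 = 8068 km. Period T = 2π√(a³/μ) = 2π√(8068³/398600) = 7212.1 s = 120.20 min.
During one orbit Earth rotates (7212.1 / 86164) × 360° = 30.13°.
At the equator that is 30.13° × (2π·6378/360) km/° = 30.13 × 111.3 = 3354 km.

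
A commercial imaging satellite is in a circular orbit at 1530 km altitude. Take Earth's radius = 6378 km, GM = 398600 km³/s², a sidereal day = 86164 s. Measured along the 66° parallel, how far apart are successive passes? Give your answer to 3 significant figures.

1320 km

Semi-major axis a = 6378 + 1530 = 7908 km. Period T = 2π√(a³/μ) = 2π√(7908³/398600) = 6998.6 s = 116.64 min.
Node shift per orbit = (6998.6/86164) × 360° = 29.24°.
Equatorial spacing = 29.24 × 111.3 km/° = 3255 km.
At 66° latitude, spacing = 3255 × cos(66°) = 1324 km.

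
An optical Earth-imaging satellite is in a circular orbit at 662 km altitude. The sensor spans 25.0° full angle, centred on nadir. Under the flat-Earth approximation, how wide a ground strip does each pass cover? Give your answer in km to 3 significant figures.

Half-angle = 25.0°/2 = 12.5°.
Swath width ≈ 2h·tan(θ/2) = 2 × 662 × tan(12.5°) = 293.5 km.

294 km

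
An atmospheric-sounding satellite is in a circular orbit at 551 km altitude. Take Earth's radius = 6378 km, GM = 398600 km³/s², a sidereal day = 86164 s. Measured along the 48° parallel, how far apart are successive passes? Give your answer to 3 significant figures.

1790 km

Semi-major axis a = 6378 + 551 = 6929 km. Period T = 2π√(a³/μ) = 2π√(6929³/398600) = 5740.1 s = 95.67 min.
Node shift per orbit = (5740.1/86164) × 360° = 23.98°.
Equatorial spacing = 23.98 × 111.3 km/° = 2670 km.
At 48° latitude, spacing = 2670 × cos(48°) = 1786 km.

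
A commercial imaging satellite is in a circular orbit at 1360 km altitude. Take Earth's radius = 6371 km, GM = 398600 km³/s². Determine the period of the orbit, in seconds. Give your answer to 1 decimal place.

6765.0 seconds

Semi-major axis a = 6371 + 1360 = 7731 km. Period T = 2π√(a³/μ) = 2π√(7731³/398600) = 6765.0 s = 112.75 min.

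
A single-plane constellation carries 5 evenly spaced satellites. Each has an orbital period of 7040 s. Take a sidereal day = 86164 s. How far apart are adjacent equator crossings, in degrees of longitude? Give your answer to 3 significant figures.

Single-satellite node shift = (7040.0/86164) × 360° = 29.41°.
With 5 satellites evenly phased, successive equator crossings are 29.41/5 = 5.883° apart.

5.88°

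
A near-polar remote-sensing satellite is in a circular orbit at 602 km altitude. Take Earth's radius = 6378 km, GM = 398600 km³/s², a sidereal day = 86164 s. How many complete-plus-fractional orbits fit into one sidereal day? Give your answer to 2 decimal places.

14.85

Semi-major axis a = 6378 + 602 = 6980 km. Period T = 2π√(a³/μ) = 2π√(6980³/398600) = 5803.6 s = 96.73 min.
Orbits per sidereal day = 86164 / 5803.6 = 14.847.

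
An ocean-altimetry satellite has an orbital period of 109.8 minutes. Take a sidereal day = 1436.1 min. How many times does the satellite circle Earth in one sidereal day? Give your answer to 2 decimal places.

T = 109.8 min = 6588.0 s.
Orbits per sidereal day = 86166 / 6588.0 = 13.079.

13.08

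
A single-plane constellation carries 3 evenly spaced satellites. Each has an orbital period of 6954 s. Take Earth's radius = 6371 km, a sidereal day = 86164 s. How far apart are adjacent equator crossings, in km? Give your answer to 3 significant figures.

Single-satellite node shift = (6954.0/86164) × 360° = 29.05°.
With 3 satellites evenly phased, successive equator crossings are 29.05/3 = 9.685° apart.
That is 9.685 × 111.2 = 1077 km at the equator.

1080 km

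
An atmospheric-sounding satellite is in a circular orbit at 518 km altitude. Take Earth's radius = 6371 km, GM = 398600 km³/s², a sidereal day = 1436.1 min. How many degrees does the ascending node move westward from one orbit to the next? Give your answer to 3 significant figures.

23.8°

Semi-major axis a = 6371 + 518 = 6889 km. Period T = 2π√(a³/μ) = 2π√(6889³/398600) = 5690.4 s = 94.84 min.
During one orbit Earth rotates (5690.4 / 86166) × 360° = 23.77°.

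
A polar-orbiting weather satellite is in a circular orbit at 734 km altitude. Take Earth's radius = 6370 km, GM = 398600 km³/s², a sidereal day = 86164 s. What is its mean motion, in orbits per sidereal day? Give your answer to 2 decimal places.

14.46

Semi-major axis a = 6370 + 734 = 7104 km. Period T = 2π√(a³/μ) = 2π√(7104³/398600) = 5958.9 s = 99.31 min.
Orbits per sidereal day = 86164 / 5958.9 = 14.460.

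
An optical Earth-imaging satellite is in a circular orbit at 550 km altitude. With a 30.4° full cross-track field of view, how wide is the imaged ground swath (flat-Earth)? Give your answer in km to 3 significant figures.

299 km

Half-angle = 30.4°/2 = 15.2°.
Swath width ≈ 2h·tan(θ/2) = 2 × 550 × tan(15.2°) = 298.9 km.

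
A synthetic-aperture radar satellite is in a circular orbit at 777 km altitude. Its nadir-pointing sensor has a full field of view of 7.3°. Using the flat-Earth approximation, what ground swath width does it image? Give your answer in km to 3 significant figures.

99.1 km

Half-angle = 7.3°/2 = 3.65°.
Swath width ≈ 2h·tan(θ/2) = 2 × 777 × tan(3.65°) = 99.1 km.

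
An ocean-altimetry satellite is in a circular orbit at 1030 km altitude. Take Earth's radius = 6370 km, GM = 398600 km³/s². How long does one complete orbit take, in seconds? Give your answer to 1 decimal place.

Semi-major axis a = 6370 + 1030 = 7400 km. Period T = 2π√(a³/μ) = 2π√(7400³/398600) = 6335.2 s = 105.59 min.

6335.2 seconds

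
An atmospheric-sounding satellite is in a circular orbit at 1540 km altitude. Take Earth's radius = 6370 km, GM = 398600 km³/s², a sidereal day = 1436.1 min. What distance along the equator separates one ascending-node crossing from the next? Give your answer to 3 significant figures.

3250 km

Semi-major axis a = 6370 + 1540 = 7910 km. Period T = 2π√(a³/μ) = 2π√(7910³/398600) = 7001.3 s = 116.69 min.
During one orbit Earth rotates (7001.3 / 86166) × 360° = 29.25°.
At the equator that is 29.25° × (2π·6370/360) km/° = 29.25 × 111.2 = 3252 km.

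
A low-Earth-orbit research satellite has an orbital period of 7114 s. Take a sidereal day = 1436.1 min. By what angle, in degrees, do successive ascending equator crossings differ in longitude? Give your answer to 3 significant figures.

29.7°

During one orbit Earth rotates (7114.0 / 86166) × 360° = 29.72°.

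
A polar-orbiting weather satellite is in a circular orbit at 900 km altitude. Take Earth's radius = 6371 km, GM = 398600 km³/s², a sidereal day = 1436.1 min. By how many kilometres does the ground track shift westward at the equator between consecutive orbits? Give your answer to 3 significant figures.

2870 km

Semi-major axis a = 6371 + 900 = 7271 km. Period T = 2π√(a³/μ) = 2π√(7271³/398600) = 6170.2 s = 102.84 min.
During one orbit Earth rotates (6170.2 / 86166) × 360° = 25.78°.
At the equator that is 25.78° × (2π·6371/360) km/° = 25.78 × 111.2 = 2867 km.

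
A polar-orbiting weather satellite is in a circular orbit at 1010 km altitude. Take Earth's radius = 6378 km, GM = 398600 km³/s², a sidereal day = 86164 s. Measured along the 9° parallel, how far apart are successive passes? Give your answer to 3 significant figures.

2900 km

Semi-major axis a = 6378 + 1010 = 7388 km. Period T = 2π√(a³/μ) = 2π√(7388³/398600) = 6319.8 s = 105.33 min.
Node shift per orbit = (6319.8/86164) × 360° = 26.40°.
Equatorial spacing = 26.40 × 111.3 km/° = 2939 km.
At 9° latitude, spacing = 2939 × cos(9°) = 2903 km.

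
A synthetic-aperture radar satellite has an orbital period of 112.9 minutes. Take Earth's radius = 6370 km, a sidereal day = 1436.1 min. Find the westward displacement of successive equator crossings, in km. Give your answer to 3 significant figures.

T = 112.9 min = 6774.0 s.
During one orbit Earth rotates (6774.0 / 86166) × 360° = 28.30°.
At the equator that is 28.30° × (2π·6370/360) km/° = 28.30 × 111.2 = 3147 km.

3150 km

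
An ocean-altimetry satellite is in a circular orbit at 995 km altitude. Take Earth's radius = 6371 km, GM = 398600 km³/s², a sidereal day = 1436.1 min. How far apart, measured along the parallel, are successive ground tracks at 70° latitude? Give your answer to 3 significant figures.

1000 km

Semi-major axis a = 6371 + 995 = 7366 km. Period T = 2π√(a³/μ) = 2π√(7366³/398600) = 6291.6 s = 104.86 min.
Node shift per orbit = (6291.6/86166) × 360° = 26.29°.
Equatorial spacing = 26.29 × 111.2 km/° = 2923 km.
At 70° latitude, spacing = 2923 × cos(70°) = 1000 km.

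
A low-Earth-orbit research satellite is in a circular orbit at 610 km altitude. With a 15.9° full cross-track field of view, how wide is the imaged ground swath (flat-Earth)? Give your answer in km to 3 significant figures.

170 km

Half-angle = 15.9°/2 = 7.95°.
Swath width ≈ 2h·tan(θ/2) = 2 × 610 × tan(7.95°) = 170.4 km.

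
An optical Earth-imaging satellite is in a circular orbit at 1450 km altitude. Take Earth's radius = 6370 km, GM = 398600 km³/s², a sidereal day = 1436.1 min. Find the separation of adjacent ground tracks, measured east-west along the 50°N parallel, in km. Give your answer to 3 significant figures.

Semi-major axis a = 6370 + 1450 = 7820 km. Period T = 2π√(a³/μ) = 2π√(7820³/398600) = 6882.1 s = 114.70 min.
Node shift per orbit = (6882.1/86166) × 360° = 28.75°.
Equatorial spacing = 28.75 × 111.2 km/° = 3197 km.
At 50° latitude, spacing = 3197 × cos(50°) = 2055 km.

2050 km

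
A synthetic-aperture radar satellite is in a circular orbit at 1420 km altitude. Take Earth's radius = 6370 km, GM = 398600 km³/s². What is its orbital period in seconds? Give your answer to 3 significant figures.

6840 seconds

Semi-major axis a = 6370 + 1420 = 7790 km. Period T = 2π√(a³/μ) = 2π√(7790³/398600) = 6842.5 s = 114.04 min.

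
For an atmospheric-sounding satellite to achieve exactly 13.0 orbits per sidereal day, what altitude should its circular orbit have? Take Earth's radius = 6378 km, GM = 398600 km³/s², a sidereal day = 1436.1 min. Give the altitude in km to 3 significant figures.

Required period T = 86166 / 13.0 = 6628.2 s.
From T = 2π√(a³/μ): a = (μ T²/4π²)^(1/3) = (398600 × 6628.2² / 4π²)^(1/3) = 7626 km.
Altitude h = a − R = 7626 − 6378 = 1248 km.

1250 km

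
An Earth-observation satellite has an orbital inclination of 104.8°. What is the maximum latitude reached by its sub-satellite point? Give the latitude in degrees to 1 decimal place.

Retrograde orbit: the ground track reaches ±(180° − i) = ±(180 − 104.8) = ±75.2°.

75.2°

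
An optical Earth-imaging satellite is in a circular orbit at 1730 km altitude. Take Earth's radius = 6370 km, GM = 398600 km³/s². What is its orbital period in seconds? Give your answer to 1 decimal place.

Semi-major axis a = 6370 + 1730 = 8100 km. Period T = 2π√(a³/μ) = 2π√(8100³/398600) = 7255.0 s = 120.92 min.

7255.0 seconds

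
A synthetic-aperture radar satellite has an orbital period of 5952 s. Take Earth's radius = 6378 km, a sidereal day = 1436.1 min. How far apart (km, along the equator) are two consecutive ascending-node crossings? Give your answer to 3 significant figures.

During one orbit Earth rotates (5952.0 / 86166) × 360° = 24.87°.
At the equator that is 24.87° × (2π·6378/360) km/° = 24.87 × 111.3 = 2768 km.

2770 km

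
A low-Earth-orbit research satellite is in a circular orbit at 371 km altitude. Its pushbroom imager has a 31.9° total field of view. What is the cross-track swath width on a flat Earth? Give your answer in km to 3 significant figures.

212 km

Half-angle = 31.9°/2 = 15.95°.
Swath width ≈ 2h·tan(θ/2) = 2 × 371 × tan(15.95°) = 212.1 km.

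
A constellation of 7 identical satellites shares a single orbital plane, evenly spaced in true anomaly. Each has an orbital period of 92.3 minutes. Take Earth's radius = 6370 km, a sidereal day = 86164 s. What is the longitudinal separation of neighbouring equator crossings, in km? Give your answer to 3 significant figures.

T = 92.3 min = 5538.0 s.
Single-satellite node shift = (5538.0/86164) × 360° = 23.14°.
With 7 satellites evenly phased, successive equator crossings are 23.14/7 = 3.305° apart.
That is 3.305 × 111.2 = 367 km at the equator.

367 km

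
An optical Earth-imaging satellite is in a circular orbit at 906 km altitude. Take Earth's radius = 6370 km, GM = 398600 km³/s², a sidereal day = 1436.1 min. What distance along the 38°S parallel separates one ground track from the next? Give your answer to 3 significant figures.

2260 km

Semi-major axis a = 6370 + 906 = 7276 km. Period T = 2π√(a³/μ) = 2π√(7276³/398600) = 6176.6 s = 102.94 min.
Node shift per orbit = (6176.6/86166) × 360° = 25.81°.
Equatorial spacing = 25.81 × 111.2 km/° = 2869 km.
At 38° latitude, spacing = 2869 × cos(38°) = 2261 km.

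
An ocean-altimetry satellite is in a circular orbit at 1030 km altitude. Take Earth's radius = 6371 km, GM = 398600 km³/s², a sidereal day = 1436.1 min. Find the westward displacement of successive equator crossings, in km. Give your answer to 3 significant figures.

Semi-major axis a = 6371 + 1030 = 7401 km. Period T = 2π√(a³/μ) = 2π√(7401³/398600) = 6336.5 s = 105.61 min.
During one orbit Earth rotates (6336.5 / 86166) × 360° = 26.47°.
At the equator that is 26.47° × (2π·6371/360) km/° = 26.47 × 111.2 = 2944 km.

2940 km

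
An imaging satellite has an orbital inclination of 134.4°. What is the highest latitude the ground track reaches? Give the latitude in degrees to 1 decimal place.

45.6°

Retrograde orbit: the ground track reaches ±(180° − i) = ±(180 − 134.4) = ±45.6°.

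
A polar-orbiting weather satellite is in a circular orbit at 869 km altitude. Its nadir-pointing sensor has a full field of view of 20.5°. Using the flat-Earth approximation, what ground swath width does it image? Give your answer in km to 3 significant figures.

314 km

Half-angle = 20.5°/2 = 10.25°.
Swath width ≈ 2h·tan(θ/2) = 2 × 869 × tan(10.25°) = 314.3 km.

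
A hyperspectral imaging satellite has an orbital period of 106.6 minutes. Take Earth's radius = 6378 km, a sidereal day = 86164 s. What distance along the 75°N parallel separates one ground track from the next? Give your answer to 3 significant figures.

770 km

T = 106.6 min = 6396.0 s.
Node shift per orbit = (6396.0/86164) × 360° = 26.72°.
Equatorial spacing = 26.72 × 111.3 km/° = 2975 km.
At 75° latitude, spacing = 2975 × cos(75°) = 770 km.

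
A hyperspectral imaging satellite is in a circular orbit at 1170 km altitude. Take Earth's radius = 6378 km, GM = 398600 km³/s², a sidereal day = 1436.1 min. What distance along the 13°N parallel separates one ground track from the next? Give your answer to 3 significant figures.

Semi-major axis a = 6378 + 1170 = 7548 km. Period T = 2π√(a³/μ) = 2π√(7548³/398600) = 6526.2 s = 108.77 min.
Node shift per orbit = (6526.2/86166) × 360° = 27.27°.
Equatorial spacing = 27.27 × 111.3 km/° = 3035 km.
At 13° latitude, spacing = 3035 × cos(13°) = 2957 km.

2960 km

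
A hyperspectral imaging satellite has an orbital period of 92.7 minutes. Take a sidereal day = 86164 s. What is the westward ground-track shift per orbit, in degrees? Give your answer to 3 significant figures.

23.2°

T = 92.7 min = 5562.0 s.
During one orbit Earth rotates (5562.0 / 86164) × 360° = 23.24°.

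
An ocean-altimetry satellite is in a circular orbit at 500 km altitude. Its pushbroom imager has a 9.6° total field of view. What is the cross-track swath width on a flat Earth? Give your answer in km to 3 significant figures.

84.0 km

Half-angle = 9.6°/2 = 4.8°.
Swath width ≈ 2h·tan(θ/2) = 2 × 500 × tan(4.8°) = 84.0 km.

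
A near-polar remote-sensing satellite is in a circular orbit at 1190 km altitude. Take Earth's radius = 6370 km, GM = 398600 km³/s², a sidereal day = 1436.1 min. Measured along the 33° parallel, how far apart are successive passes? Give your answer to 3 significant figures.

Semi-major axis a = 6370 + 1190 = 7560 km. Period T = 2π√(a³/μ) = 2π√(7560³/398600) = 6541.7 s = 109.03 min.
Node shift per orbit = (6541.7/86166) × 360° = 27.33°.
Equatorial spacing = 27.33 × 111.2 km/° = 3039 km.
At 33° latitude, spacing = 3039 × cos(33°) = 2548 km.

2550 km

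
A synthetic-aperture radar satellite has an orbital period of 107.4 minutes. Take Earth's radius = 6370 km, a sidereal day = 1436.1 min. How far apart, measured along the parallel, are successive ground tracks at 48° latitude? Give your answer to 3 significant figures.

T = 107.4 min = 6444.0 s.
Node shift per orbit = (6444.0/86166) × 360° = 26.92°.
Equatorial spacing = 26.92 × 111.2 km/° = 2993 km.
At 48° latitude, spacing = 2993 × cos(48°) = 2003 km.

2000 km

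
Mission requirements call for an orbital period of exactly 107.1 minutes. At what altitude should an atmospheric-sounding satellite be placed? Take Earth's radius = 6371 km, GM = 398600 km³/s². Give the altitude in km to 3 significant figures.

1100 km

T = 107.1 min = 6426.0 s.
From T = 2π√(a³/μ): a = (μ T²/4π²)^(1/3) = (398600 × 6426.0² / 4π²)^(1/3) = 7471 km.
Altitude h = a − R = 7471 − 6371 = 1100 km.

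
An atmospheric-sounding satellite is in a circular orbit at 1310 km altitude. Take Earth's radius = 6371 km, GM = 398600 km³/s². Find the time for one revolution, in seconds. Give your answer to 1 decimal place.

Semi-major axis a = 6371 + 1310 = 7681 km. Period T = 2π√(a³/μ) = 2π√(7681³/398600) = 6699.4 s = 111.66 min.

6699.4 seconds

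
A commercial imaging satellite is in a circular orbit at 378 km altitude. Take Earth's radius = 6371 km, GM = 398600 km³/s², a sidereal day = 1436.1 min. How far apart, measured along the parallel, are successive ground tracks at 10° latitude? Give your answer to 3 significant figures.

2520 km

Semi-major axis a = 6371 + 378 = 6749 km. Period T = 2π√(a³/μ) = 2π√(6749³/398600) = 5517.9 s = 91.96 min.
Node shift per orbit = (5517.9/86166) × 360° = 23.05°.
Equatorial spacing = 23.05 × 111.2 km/° = 2563 km.
At 10° latitude, spacing = 2563 × cos(10°) = 2524 km.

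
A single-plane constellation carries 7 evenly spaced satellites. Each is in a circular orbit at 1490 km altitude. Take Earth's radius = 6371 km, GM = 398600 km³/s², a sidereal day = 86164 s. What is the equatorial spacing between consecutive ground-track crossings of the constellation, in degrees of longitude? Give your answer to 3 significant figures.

Semi-major axis a = 6371 + 1490 = 7861 km. Period T = 2π√(a³/μ) = 2π√(7861³/398600) = 6936.3 s = 115.61 min.
Single-satellite node shift = (6936.3/86164) × 360° = 28.98°.
With 7 satellites evenly phased, successive equator crossings are 28.98/7 = 4.140° apart.

4.14°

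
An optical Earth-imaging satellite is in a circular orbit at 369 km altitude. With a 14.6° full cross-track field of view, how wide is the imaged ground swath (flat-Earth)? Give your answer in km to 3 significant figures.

Half-angle = 14.6°/2 = 7.3°.
Swath width ≈ 2h·tan(θ/2) = 2 × 369 × tan(7.3°) = 94.5 km.

94.5 km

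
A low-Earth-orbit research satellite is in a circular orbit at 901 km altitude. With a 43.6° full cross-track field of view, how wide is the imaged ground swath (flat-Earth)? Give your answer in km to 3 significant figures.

Half-angle = 43.6°/2 = 21.8°.
Swath width ≈ 2h·tan(θ/2) = 2 × 901 × tan(21.8°) = 720.7 km.

721 km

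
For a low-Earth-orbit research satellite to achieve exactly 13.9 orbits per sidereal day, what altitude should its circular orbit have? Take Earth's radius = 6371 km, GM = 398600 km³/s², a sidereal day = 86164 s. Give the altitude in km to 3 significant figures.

Required period T = 86164 / 13.9 = 6198.8 s.
From T = 2π√(a³/μ): a = (μ T²/4π²)^(1/3) = (398600 × 6198.8² / 4π²)^(1/3) = 7293 km.
Altitude h = a − R = 7293 − 6371 = 922 km.

922 km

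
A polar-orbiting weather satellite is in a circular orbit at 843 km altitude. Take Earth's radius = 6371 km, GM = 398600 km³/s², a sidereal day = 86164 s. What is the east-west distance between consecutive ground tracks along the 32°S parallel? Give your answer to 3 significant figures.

Semi-major axis a = 6371 + 843 = 7214 km. Period T = 2π√(a³/μ) = 2π√(7214³/398600) = 6097.8 s = 101.63 min.
Node shift per orbit = (6097.8/86164) × 360° = 25.48°.
Equatorial spacing = 25.48 × 111.2 km/° = 2833 km.
At 32° latitude, spacing = 2833 × cos(32°) = 2402 km.

2400 km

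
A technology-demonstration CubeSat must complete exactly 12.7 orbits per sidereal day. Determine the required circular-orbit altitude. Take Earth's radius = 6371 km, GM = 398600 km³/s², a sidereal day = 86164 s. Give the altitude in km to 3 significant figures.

1370 km

Required period T = 86164 / 12.7 = 6784.6 s.
From T = 2π√(a³/μ): a = (μ T²/4π²)^(1/3) = (398600 × 6784.6² / 4π²)^(1/3) = 7746 km.
Altitude h = a − R = 7746 − 6371 = 1375 km.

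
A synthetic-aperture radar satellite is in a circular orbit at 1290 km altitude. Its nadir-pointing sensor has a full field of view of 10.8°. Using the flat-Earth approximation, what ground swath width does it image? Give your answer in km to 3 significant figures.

Half-angle = 10.8°/2 = 5.4°.
Swath width ≈ 2h·tan(θ/2) = 2 × 1290 × tan(5.4°) = 243.9 km.

244 km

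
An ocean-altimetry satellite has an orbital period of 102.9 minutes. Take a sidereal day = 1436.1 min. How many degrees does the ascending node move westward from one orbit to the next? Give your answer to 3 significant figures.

T = 102.9 min = 6174.0 s.
During one orbit Earth rotates (6174.0 / 86166) × 360° = 25.79°.

25.8°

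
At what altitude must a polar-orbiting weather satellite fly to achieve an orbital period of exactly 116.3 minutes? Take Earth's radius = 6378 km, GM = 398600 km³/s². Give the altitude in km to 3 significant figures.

T = 116.3 min = 6978.0 s.
From T = 2π√(a³/μ): a = (μ T²/4π²)^(1/3) = (398600 × 6978.0² / 4π²)^(1/3) = 7892 km.
Altitude h = a − R = 7892 − 6378 = 1514 km.

1510 km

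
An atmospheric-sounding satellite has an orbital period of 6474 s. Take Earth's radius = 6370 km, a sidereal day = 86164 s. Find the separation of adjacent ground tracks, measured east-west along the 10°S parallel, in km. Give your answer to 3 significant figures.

Node shift per orbit = (6474.0/86164) × 360° = 27.05°.
Equatorial spacing = 27.05 × 111.2 km/° = 3007 km.
At 10° latitude, spacing = 3007 × cos(10°) = 2962 km.

2960 km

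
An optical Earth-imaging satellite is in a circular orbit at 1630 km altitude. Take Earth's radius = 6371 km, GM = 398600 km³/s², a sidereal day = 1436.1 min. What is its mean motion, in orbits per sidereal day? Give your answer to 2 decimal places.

Semi-major axis a = 6371 + 1630 = 8001 km. Period T = 2π√(a³/μ) = 2π√(8001³/398600) = 7122.4 s = 118.71 min.
Orbits per sidereal day = 86166 / 7122.4 = 12.098.

12.10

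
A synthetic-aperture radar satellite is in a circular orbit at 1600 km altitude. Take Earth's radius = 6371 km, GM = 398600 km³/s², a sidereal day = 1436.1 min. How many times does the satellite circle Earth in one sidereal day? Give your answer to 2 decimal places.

12.17

Semi-major axis a = 6371 + 1600 = 7971 km. Period T = 2π√(a³/μ) = 2π√(7971³/398600) = 7082.4 s = 118.04 min.
Orbits per sidereal day = 86166 / 7082.4 = 12.166.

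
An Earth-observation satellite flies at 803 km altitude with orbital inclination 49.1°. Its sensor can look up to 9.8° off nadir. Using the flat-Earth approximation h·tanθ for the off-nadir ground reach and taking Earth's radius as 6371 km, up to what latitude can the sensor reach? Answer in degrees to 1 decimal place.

For a prograde orbit the ground track reaches latitude ±i = ±49.1°.
Sensor half-swath on the ground ≈ 803·tan(9.8°) = 139 km = 1.25° of latitude.
Maximum observable latitude ≈ 49.1 + 1.25 = 50.3°.

50.3°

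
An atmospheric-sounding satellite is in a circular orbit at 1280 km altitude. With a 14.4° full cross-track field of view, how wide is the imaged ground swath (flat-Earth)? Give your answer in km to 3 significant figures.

Half-angle = 14.4°/2 = 7.2°.
Swath width ≈ 2h·tan(θ/2) = 2 × 1280 × tan(7.2°) = 323.4 km.

323 km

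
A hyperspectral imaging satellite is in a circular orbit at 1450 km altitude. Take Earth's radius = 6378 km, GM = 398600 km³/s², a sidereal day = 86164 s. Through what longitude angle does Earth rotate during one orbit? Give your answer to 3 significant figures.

Semi-major axis a = 6378 + 1450 = 7828 km. Period T = 2π√(a³/μ) = 2π√(7828³/398600) = 6892.7 s = 114.88 min.
During one orbit Earth rotates (6892.7 / 86164) × 360° = 28.80°.

28.8°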